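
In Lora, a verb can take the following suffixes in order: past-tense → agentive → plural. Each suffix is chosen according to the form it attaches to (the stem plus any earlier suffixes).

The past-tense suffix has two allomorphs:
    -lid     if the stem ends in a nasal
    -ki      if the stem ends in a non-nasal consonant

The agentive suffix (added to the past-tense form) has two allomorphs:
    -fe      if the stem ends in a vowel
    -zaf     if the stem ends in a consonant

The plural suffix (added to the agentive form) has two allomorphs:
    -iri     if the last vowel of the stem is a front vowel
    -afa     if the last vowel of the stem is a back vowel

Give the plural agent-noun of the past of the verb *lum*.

*lum* — final consonant /m/ (a nasal) → -lid → *lumlid*.
Since the final sound of the past-tense form *lumlid* is /d/ (a consonant), it takes -zaf, giving *lumlidzaf*.
Since the last vowel of the agentive form *lumlidzaf* is /a/ (a back vowel), it takes -afa, giving *lumlidzafafa*.

lumlidzafafa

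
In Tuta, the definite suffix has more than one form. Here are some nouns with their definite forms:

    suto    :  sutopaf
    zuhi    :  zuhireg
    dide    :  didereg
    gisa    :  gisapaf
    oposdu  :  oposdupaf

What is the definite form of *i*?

ireg

The suffix is conditioned by the last vowel: -reg when the last vowel of the stem is a front vowel (*zuhi*, *dide*); -paf when the last vowel of the stem is a back vowel (*suto*, *gisa*, *oposdu*).
*i*: last vowel = /i/, a front vowel → -reg → *ireg*.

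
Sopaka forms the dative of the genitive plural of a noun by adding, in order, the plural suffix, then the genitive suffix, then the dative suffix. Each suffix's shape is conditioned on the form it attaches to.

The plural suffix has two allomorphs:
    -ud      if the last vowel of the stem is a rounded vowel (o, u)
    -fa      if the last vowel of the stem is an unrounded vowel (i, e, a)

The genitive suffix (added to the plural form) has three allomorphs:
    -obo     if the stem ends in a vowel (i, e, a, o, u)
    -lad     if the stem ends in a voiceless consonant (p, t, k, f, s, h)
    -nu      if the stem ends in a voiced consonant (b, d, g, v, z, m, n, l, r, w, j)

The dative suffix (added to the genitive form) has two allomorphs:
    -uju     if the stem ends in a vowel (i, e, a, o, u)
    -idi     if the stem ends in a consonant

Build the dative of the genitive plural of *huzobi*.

*huzobi* — last vowel /i/ (an unrounded vowel) → -fa → *huzobifa*.
The final sound of the plural form *huzobifa* is /a/, which is a vowel, so the genitive suffix is -obo, giving *huzobifaobo*.
The genitive form *huzobifaobo*: final sound = /o/, a vowel → -uju → *huzobifaobouju*.

huzobifaobouju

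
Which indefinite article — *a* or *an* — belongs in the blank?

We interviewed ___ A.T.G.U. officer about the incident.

an

The indefinite article is chosen by the initial *sound* of the following word, not its spelling.
The initialism *A.T.G.U.* is read letter by letter; the first letter, A, is pronounced /eɪ/, which begins with a vowel sound.
So the article is *an*: We interviewed an A.T.G.U. officer about the incident.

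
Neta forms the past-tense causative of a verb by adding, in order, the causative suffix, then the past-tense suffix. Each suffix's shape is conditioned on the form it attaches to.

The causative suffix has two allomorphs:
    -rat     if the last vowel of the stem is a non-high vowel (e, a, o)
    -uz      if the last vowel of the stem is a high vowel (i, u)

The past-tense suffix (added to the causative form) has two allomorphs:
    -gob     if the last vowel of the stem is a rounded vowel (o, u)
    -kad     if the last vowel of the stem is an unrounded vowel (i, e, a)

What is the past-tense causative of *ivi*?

The last vowel of *ivi* is /i/, which is a high vowel, so the causative suffix is -uz, giving *iviuz*.
The causative form *iviuz* — last vowel /u/ (a rounded vowel) → -gob → *iviuzgob*.

iviuzgob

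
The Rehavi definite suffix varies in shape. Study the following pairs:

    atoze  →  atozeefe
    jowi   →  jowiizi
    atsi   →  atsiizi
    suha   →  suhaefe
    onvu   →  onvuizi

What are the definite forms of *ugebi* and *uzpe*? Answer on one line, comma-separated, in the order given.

Looking at the last vowel of each stem: -izi when the last vowel of the stem is a high vowel (*jowi*, *atsi*, *onvu*); -efe when the last vowel of the stem is a non-high vowel (*atoze*, *suha*).
*ugebi* — last vowel /i/ (a high vowel) → -izi → *ugebiizi*.
The last vowel of *uzpe* is /e/, which is a non-high vowel, so the suffix is -efe, giving *uzpeefe*.

ugebiizi, uzpeefe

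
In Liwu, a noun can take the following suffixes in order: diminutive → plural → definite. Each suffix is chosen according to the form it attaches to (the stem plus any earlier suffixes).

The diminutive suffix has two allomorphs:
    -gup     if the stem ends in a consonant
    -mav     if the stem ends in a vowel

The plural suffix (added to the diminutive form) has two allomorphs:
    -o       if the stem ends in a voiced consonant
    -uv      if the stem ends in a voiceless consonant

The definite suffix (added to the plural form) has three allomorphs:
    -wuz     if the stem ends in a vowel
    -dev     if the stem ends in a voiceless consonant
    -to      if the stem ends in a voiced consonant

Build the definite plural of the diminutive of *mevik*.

*mevik* — final sound /k/ (a consonant) → -gup → *mevikgup*.
The diminutive form *mevikgup* — final consonant /p/ (voiceless) → -uv → *mevikgupuv*.
The final sound of the plural form *mevikgupuv* is /v/, which is a voiced consonant, so the definite suffix is -to, giving *mevikgupuvto*.

mevikgupuvto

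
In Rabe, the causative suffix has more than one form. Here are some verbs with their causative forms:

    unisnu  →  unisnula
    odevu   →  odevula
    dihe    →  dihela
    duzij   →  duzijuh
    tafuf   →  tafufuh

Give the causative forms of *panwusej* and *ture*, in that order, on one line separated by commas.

The alternation tracks the final sound of the stem — -uh when the stem ends in a consonant (*duzij*, *tafuf*); -la when the stem ends in a vowel (*unisnu*, *odevu*, *dihe*).
*panwusej*: final sound = /j/, a consonant → -uh → *panwusejuh*.
The final sound of *ture* is /e/, which is a vowel, so the suffix is -la, giving *turela*.

panwusejuh, turela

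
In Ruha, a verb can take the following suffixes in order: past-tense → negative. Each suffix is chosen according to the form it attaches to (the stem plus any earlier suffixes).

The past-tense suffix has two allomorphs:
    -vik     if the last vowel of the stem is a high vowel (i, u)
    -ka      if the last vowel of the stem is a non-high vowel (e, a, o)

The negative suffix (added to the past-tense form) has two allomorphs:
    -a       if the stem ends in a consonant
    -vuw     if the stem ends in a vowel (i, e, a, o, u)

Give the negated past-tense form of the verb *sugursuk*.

sugursukvika

The last vowel of *sugursuk* is /u/, which is a high vowel, so the past-tense suffix is -vik, giving *sugursukvik*.
The final sound of the past-tense form *sugursukvik* is /k/, which is a consonant, so the negative suffix is -a, giving *sugursukvika*.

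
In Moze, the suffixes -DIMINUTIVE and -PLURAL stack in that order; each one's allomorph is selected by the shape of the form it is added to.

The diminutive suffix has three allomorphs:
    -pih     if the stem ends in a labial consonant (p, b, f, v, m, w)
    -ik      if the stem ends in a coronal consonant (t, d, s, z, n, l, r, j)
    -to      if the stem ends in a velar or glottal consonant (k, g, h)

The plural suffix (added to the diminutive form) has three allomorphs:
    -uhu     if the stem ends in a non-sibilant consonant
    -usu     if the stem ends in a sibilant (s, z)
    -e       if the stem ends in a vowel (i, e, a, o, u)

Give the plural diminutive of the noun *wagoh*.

wagohtoe

Since the final consonant of *wagoh* is /h/ (velar/glottal), it takes -to, giving *wagohto*.
Since the final sound of the diminutive form *wagohto* is /o/ (a vowel), it takes -e, giving *wagohtoe*.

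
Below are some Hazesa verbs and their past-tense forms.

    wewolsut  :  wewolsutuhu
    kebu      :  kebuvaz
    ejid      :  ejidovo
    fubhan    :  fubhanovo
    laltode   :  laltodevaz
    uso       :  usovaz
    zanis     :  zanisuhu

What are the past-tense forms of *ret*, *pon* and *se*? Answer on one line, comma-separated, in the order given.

retuhu, ponovo, sevaz

Looking at the final sound of each stem: -uhu when the stem ends in a voiceless consonant (*wewolsut*, *zanis*); -ovo when the stem ends in a voiced consonant (*ejid*, *fubhan*); -vaz when the stem ends in a vowel (*kebu*, *laltode*, *uso*).
The final sound of *ret* is /t/, which is a voiceless consonant, so the suffix is -uhu, giving *retuhu*.
*pon* — final sound /n/ (a voiced consonant) → -ovo → *ponovo*.
*se*: final sound = /e/, a vowel → -vaz → *sevaz*.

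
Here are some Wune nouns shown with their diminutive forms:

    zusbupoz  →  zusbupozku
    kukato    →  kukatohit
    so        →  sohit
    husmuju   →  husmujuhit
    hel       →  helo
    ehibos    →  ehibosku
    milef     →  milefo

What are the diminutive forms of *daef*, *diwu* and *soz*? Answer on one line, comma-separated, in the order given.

The suffix is conditioned by the final sound: -ku when the stem ends in a sibilant (*zusbupoz*, *ehibos*); -o when the stem ends in a non-sibilant consonant (*hel*, *milef*); -hit when the stem ends in a vowel (*kukato*, *so*, *husmuju*).
*daef* — final sound /f/ (a non-sibilant consonant) → -o → *daefo*.
*diwu*: final sound = /u/, a vowel → -hit → *diwuhit*.
The final sound of *soz* is /z/, which is a sibilant, so the suffix is -ku, giving *sozku*.

daefo, diwuhit, sozku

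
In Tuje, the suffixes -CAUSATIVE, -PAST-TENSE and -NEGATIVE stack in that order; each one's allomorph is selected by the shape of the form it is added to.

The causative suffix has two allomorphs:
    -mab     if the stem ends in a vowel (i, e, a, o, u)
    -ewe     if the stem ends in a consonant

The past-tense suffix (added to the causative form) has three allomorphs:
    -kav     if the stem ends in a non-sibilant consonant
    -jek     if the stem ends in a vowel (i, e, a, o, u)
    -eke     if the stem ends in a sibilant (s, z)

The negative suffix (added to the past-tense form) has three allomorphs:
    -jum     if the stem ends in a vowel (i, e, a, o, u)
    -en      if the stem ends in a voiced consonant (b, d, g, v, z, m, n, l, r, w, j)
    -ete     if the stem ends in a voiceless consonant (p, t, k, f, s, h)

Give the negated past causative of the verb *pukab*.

pukabewejekete

Since the final sound of *pukab* is /b/ (a consonant), it takes -ewe, giving *pukabewe*.
The causative form *pukabewe* — final sound /e/ (a vowel) → -jek → *pukabewejek*.
Since the final sound of the past-tense form *pukabewejek* is /k/ (a voiceless consonant), it takes -ete, giving *pukabewejekete*.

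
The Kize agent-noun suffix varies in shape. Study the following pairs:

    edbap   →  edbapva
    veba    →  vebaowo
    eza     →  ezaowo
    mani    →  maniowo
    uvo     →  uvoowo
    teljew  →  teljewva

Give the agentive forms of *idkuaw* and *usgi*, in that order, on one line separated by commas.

idkuawva, usgiowo

The alternation tracks the final sound of the stem — -va when the stem ends in a consonant (*edbap*, *teljew*); -owo when the stem ends in a vowel (*veba*, *eza*, *mani*, *uvo*).
*idkuaw* — final sound /w/ (a consonant) → -va → *idkuawva*.
*usgi* — final sound /i/ (a vowel) → -owo → *usgiowo*.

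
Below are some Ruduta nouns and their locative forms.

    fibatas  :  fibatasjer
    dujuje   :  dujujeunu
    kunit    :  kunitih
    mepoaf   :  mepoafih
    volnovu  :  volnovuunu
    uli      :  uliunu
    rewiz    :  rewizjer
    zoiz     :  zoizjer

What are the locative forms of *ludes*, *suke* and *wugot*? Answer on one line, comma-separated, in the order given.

The suffix is conditioned by the final sound: -jer when the stem ends in a sibilant (*fibatas*, *rewiz*, *zoiz*); -ih when the stem ends in a non-sibilant consonant (*kunit*, *mepoaf*); -unu when the stem ends in a vowel (*dujuje*, *volnovu*, *uli*).
The final sound of *ludes* is /s/, which is a sibilant, so the suffix is -jer, giving *ludesjer*.
The final sound of *suke* is /e/, which is a vowel, so the suffix is -unu, giving *sukeunu*.
Since the final sound of *wugot* is /t/ (a non-sibilant consonant), it takes -ih, giving *wugotih*.

ludesjer, sukeunu, wugotih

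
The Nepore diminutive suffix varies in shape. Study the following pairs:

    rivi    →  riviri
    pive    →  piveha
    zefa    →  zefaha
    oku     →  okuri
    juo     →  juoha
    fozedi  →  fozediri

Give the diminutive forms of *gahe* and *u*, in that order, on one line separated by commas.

The pattern is height harmony: -ri when the last vowel of the stem is a high vowel (*rivi*, *oku*, *fozedi*); -ha when the last vowel of the stem is a non-high vowel (*pive*, *zefa*, *juo*).
The last vowel of *gahe* is /e/, which is a non-high vowel, so the suffix is -ha, giving *gaheha*.
*u*: last vowel = /u/, a high vowel → -ri → *uri*.

gaheha, uri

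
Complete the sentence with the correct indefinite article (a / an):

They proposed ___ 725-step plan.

a

The indefinite article is chosen by the initial *sound* of the following word, not its spelling.
The number *725* is spoken "seven hundred …", beginning with /ˈsɛvən/ — a consonant sound.
So the article is *a*: They proposed a 725-step plan.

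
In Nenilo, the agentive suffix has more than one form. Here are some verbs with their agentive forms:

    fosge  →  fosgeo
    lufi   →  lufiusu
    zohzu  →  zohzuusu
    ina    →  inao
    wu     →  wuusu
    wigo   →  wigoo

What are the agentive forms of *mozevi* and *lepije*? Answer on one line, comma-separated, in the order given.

Looking at the last vowel of each stem: -usu when the last vowel of the stem is a high vowel (*lufi*, *zohzu*, *wu*); -o when the last vowel of the stem is a non-high vowel (*fosge*, *ina*, *wigo*).
The last vowel of *mozevi* is /i/, which is a high vowel, so the suffix is -usu, giving *mozeviusu*.
Since the last vowel of *lepije* is /e/ (a non-high vowel), it takes -o, giving *lepijeo*.

mozeviusu, lepijeo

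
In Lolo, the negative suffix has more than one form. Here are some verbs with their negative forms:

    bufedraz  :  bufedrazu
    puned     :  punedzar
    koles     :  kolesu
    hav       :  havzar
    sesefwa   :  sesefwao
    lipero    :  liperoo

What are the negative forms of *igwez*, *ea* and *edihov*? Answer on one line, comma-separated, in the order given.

igwezu, eao, edihovzar

The pattern is sibilance of the final sound: -u when the stem ends in a sibilant (*bufedraz*, *koles*); -zar when the stem ends in a non-sibilant consonant (*puned*, *hav*); -o when the stem ends in a vowel (*sesefwa*, *lipero*).
Since the final sound of *igwez* is /z/ (a sibilant), it takes -u, giving *igwezu*.
*ea*: final sound = /a/, a vowel → -o → *eao*.
The final sound of *edihov* is /v/, which is a non-sibilant consonant, so the suffix is -zar, giving *edihovzar*.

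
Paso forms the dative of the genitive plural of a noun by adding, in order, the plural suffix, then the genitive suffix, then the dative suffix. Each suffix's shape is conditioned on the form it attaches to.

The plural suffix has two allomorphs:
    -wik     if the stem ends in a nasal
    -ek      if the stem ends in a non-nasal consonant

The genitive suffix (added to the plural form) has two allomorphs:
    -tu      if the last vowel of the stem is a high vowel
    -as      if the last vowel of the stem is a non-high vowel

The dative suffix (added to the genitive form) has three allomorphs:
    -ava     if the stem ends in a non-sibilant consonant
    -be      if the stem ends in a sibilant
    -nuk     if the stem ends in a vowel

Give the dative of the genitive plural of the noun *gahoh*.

*gahoh* — final consonant /h/ (non-nasal) → -ek → *gahohek*.
Since the last vowel of the plural form *gahohek* is /e/ (a non-high vowel), it takes -as, giving *gahohekas*.
The final sound of the genitive form *gahohekas* is /s/, which is a sibilant, so the dative suffix is -be, giving *gahohekasbe*.

gahohekasbe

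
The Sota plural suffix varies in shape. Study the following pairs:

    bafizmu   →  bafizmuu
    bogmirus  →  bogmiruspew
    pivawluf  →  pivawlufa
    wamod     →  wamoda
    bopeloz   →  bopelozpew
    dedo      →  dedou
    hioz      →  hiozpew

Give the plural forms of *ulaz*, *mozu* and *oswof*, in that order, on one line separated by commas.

The alternation tracks the final sound of the stem — -pew when the stem ends in a sibilant (*bogmirus*, *bopeloz*, *hioz*); -a when the stem ends in a non-sibilant consonant (*pivawluf*, *wamod*); -u when the stem ends in a vowel (*bafizmu*, *dedo*).
*ulaz* — final sound /z/ (a sibilant) → -pew → *ulazpew*.
*mozu*: final sound = /u/, a vowel → -u → *mozuu*.
The final sound of *oswof* is /f/, which is a non-sibilant consonant, so the suffix is -a, giving *oswofa*.

ulazpew, mozuu, oswofa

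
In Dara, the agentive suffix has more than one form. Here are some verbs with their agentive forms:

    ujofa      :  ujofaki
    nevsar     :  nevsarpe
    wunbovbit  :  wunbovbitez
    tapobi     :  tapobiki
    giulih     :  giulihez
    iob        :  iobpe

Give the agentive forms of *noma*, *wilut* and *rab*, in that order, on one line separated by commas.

nomaki, wilutez, rabpe

The suffix is conditioned by the final sound: -ez when the stem ends in a voiceless consonant (*wunbovbit*, *giulih*); -pe when the stem ends in a voiced consonant (*nevsar*, *iob*); -ki when the stem ends in a vowel (*ujofa*, *tapobi*).
*noma* — final sound /a/ (a vowel) → -ki → *nomaki*.
*wilut*: final sound = /t/, a voiceless consonant → -ez → *wilutez*.
The final sound of *rab* is /b/, which is a voiced consonant, so the suffix is -pe, giving *rabpe*.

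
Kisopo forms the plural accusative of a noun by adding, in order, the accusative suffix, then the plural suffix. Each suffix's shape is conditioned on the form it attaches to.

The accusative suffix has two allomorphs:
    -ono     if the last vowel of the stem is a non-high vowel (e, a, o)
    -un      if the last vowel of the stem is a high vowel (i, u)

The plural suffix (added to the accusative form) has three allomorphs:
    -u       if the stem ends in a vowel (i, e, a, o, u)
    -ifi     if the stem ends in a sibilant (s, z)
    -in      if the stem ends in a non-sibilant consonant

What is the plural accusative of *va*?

vaonou

*va*: last vowel = /a/, a non-high vowel → -ono → *vaono*.
The accusative form *vaono* — final sound /o/ (a vowel) → -u → *vaonou*.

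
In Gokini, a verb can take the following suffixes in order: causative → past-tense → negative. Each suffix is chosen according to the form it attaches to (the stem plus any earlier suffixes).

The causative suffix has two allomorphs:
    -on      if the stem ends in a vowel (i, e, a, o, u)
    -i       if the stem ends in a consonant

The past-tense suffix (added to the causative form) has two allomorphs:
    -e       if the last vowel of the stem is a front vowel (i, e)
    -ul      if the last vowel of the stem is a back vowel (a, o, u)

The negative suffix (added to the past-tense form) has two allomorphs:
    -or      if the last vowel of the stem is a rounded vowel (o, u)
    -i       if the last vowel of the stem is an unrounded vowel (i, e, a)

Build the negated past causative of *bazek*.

bazekiei

Since the final sound of *bazek* is /k/ (a consonant), it takes -i, giving *bazeki*.
The causative form *bazeki* — last vowel /i/ (a front vowel) → -e → *bazekie*.
The past-tense form *bazekie*: last vowel = /e/, an unrounded vowel → -i → *bazekiei*.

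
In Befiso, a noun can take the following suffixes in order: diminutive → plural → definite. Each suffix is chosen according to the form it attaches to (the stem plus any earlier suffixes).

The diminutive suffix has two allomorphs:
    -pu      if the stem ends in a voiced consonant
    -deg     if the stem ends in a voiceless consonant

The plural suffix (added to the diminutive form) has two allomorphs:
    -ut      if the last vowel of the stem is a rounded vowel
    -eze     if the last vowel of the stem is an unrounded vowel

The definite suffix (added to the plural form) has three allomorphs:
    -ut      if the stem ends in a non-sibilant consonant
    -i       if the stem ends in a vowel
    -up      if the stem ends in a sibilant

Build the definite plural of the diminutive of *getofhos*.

*getofhos*: final consonant = /s/, voiceless → -deg → *getofhosdeg*.
The last vowel of the diminutive form *getofhosdeg* is /e/, which is an unrounded vowel, so the plural suffix is -eze, giving *getofhosdegeze*.
Since the final sound of the plural form *getofhosdegeze* is /e/ (a vowel), it takes -i, giving *getofhosdegezei*.

getofhosdegezei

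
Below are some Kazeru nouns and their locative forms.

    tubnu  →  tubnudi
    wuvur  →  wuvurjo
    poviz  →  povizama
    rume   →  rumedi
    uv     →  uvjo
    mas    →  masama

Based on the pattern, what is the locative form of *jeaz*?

The pattern is sibilance of the final sound: -ama when the stem ends in a sibilant (*poviz*, *mas*); -jo when the stem ends in a non-sibilant consonant (*wuvur*, *uv*); -di when the stem ends in a vowel (*tubnu*, *rume*).
The final sound of *jeaz* is /z/, which is a sibilant, so the suffix is -ama, giving *jeazama*.

jeazama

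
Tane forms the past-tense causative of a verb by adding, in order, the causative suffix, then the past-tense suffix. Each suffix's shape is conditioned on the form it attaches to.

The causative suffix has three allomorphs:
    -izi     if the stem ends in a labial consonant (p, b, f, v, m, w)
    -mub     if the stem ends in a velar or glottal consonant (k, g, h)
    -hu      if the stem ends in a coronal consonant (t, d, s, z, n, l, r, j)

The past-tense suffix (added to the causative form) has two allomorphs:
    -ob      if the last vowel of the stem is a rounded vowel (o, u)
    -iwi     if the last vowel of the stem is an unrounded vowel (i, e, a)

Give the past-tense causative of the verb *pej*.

pejhuob

The final consonant of *pej* is /j/, which is coronal, so the causative suffix is -hu, giving *pejhu*.
Since the last vowel of the causative form *pejhu* is /u/ (a rounded vowel), it takes -ob, giving *pejhuob*.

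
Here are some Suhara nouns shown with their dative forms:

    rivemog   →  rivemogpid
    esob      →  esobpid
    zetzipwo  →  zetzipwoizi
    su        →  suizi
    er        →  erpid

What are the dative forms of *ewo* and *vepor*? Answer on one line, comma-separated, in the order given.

The pattern is consonant vs. vowel: -pid when the stem ends in a consonant (*rivemog*, *esob*, *er*); -izi when the stem ends in a vowel (*zetzipwo*, *su*).
The final sound of *ewo* is /o/, which is a vowel, so the suffix is -izi, giving *ewoizi*.
*vepor*: final sound = /r/, a consonant → -pid → *veporpid*.

ewoizi, veporpid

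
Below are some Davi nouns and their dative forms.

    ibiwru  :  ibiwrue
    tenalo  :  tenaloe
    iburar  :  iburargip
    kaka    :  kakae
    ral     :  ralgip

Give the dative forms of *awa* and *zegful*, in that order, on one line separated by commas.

awae, zegfulgip

The suffix is conditioned by the final sound: -gip when the stem ends in a consonant (*iburar*, *ral*); -e when the stem ends in a vowel (*ibiwru*, *tenalo*, *kaka*).
Since the final sound of *awa* is /a/ (a vowel), it takes -e, giving *awae*.
Since the final sound of *zegful* is /l/ (a consonant), it takes -gip, giving *zegfulgip*.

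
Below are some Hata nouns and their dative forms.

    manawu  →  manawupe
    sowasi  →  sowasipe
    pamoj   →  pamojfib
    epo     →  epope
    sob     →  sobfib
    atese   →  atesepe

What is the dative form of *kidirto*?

The suffix is conditioned by the final sound: -fib when the stem ends in a consonant (*pamoj*, *sob*); -pe when the stem ends in a vowel (*manawu*, *sowasi*, *epo*, *atese*).
*kidirto*: final sound = /o/, a vowel → -pe → *kidirtope*.

kidirtope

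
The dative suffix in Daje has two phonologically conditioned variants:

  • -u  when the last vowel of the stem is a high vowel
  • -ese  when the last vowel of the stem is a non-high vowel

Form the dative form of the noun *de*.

The last vowel of *de* is /e/, which is a non-high vowel, so the suffix is -ese, giving *deese*.

deese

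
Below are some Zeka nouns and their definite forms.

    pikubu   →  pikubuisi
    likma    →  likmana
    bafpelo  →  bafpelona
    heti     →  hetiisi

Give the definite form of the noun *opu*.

opuisi

The pattern is height harmony: -isi when the last vowel of the stem is a high vowel (*pikubu*, *heti*); -na when the last vowel of the stem is a non-high vowel (*likma*, *bafpelo*).
Since the last vowel of *opu* is /u/ (a high vowel), it takes -isi, giving *opuisi*.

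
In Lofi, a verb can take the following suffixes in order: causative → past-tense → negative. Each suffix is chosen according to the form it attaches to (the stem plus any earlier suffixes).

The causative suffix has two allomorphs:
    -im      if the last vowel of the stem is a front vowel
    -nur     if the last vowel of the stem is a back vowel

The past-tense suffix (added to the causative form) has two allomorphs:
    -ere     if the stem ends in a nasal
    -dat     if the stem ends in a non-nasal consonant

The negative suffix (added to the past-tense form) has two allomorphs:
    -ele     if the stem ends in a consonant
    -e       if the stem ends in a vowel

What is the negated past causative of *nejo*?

*nejo* — last vowel /o/ (a back vowel) → -nur → *nejonur*.
The causative form *nejonur* — final consonant /r/ (non-nasal) → -dat → *nejonurdat*.
The past-tense form *nejonurdat*: final sound = /t/, a consonant → -ele → *nejonurdatele*.

nejonurdatele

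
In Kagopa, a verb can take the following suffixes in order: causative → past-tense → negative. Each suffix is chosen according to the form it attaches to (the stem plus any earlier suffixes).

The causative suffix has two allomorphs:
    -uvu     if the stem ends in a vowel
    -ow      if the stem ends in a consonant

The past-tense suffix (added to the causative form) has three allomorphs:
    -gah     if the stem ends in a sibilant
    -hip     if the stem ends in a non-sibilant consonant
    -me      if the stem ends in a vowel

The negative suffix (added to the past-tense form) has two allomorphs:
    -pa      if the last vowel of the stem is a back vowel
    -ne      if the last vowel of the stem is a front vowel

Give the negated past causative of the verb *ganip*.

*ganip* — final sound /p/ (a consonant) → -ow → *ganipow*.
The causative form *ganipow* — final sound /w/ (a non-sibilant consonant) → -hip → *ganipowhip*.
Since the last vowel of the past-tense form *ganipowhip* is /i/ (a front vowel), it takes -ne, giving *ganipowhipne*.

ganipowhipne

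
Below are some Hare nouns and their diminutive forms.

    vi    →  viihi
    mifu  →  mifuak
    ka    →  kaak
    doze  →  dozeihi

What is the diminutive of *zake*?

zakeihi

The pattern is front/back vowel harmony: -ihi when the last vowel of the stem is a front vowel (*vi*, *doze*); -ak when the last vowel of the stem is a back vowel (*mifu*, *ka*).
*zake*: last vowel = /e/, a front vowel → -ihi → *zakeihi*.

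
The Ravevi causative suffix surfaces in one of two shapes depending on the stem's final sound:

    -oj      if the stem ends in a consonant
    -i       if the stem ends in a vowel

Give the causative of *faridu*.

*faridu*: final sound = /u/, a vowel → -i → *faridui*.

faridui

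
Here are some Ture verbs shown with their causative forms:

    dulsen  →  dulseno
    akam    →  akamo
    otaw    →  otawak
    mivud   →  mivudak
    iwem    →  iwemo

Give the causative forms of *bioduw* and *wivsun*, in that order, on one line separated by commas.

bioduwak, wivsuno

The pattern is nasality of the final consonant: -o when the stem ends in a nasal (*dulsen*, *akam*, *iwem*); -ak when the stem ends in a non-nasal consonant (*otaw*, *mivud*).
The final consonant of *bioduw* is /w/, which is non-nasal, so the suffix is -ak, giving *bioduwak*.
The final consonant of *wivsun* is /n/, which is a nasal, so the suffix is -o, giving *wivsuno*.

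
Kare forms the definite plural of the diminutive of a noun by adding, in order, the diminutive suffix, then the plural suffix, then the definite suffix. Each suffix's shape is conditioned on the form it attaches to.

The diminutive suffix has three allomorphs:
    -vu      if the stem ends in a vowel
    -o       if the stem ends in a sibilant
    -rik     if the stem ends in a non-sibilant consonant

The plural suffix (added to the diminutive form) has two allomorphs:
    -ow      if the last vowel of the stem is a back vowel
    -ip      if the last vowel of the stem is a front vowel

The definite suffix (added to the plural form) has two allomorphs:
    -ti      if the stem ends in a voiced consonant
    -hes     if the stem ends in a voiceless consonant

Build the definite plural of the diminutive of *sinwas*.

*sinwas* — final sound /s/ (a sibilant) → -o → *sinwaso*.
The last vowel of the diminutive form *sinwaso* is /o/, which is a back vowel, so the plural suffix is -ow, giving *sinwasoow*.
The final consonant of the plural form *sinwasoow* is /w/, which is voiced, so the definite suffix is -ti, giving *sinwasoowti*.

sinwasoowti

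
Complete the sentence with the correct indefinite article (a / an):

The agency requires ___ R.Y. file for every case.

The indefinite article is chosen by the initial *sound* of the following word, not its spelling.
The initialism *R.Y.* is read letter by letter; the first letter, R, is pronounced /ɑr/, which begins with a vowel sound.
So the article is *an*: The agency requires an R.Y. file for every case.

an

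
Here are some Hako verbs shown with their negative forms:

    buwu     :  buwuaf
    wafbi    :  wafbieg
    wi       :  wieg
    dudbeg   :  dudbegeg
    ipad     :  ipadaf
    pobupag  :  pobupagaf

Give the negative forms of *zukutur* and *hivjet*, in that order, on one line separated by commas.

zukuturaf, hivjeteg

The alternation tracks the last vowel of the stem — -eg when the last vowel of the stem is a front vowel (*wafbi*, *wi*, *dudbeg*); -af when the last vowel of the stem is a back vowel (*buwu*, *ipad*, *pobupag*).
Since the last vowel of *zukutur* is /u/ (a back vowel), it takes -af, giving *zukuturaf*.
*hivjet*: last vowel = /e/, a front vowel → -eg → *hivjeteg*.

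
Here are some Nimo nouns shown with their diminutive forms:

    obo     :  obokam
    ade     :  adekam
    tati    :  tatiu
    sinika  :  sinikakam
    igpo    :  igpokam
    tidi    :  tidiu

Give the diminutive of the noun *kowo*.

kowokam

The suffix is conditioned by the last vowel: -u when the last vowel of the stem is a high vowel (*tati*, *tidi*); -kam when the last vowel of the stem is a non-high vowel (*obo*, *ade*, *sinika*, *igpo*).
*kowo*: last vowel = /o/, a non-high vowel → -kam → *kowokam*.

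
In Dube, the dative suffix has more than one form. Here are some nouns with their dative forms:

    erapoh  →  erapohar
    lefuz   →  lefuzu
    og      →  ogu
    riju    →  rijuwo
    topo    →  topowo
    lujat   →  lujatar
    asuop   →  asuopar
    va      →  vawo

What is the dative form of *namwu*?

The pattern is voicing of the final sound: -ar when the stem ends in a voiceless consonant (*erapoh*, *lujat*, *asuop*); -u when the stem ends in a voiced consonant (*lefuz*, *og*); -wo when the stem ends in a vowel (*riju*, *topo*, *va*).
The final sound of *namwu* is /u/, which is a vowel, so the suffix is -wo, giving *namwuwo*.

namwuwo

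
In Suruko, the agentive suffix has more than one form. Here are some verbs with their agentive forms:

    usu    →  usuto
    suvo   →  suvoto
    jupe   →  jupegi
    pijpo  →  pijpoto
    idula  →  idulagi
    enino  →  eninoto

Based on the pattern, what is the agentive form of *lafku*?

The pattern is rounding harmony: -to when the last vowel of the stem is a rounded vowel (*usu*, *suvo*, *pijpo*, *enino*); -gi when the last vowel of the stem is an unrounded vowel (*jupe*, *idula*).
Since the last vowel of *lafku* is /u/ (a rounded vowel), it takes -to, giving *lafkuto*.

lafkuto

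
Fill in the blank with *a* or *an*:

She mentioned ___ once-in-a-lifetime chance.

a

The indefinite article is chosen by the initial *sound* of the following word, not its spelling.
*once-in-a-lifetime* begins with the sound /wʌ/ (*once* pronounced with initial /w/) — a consonant sound.
So the article is *a*: She mentioned a once-in-a-lifetime chance.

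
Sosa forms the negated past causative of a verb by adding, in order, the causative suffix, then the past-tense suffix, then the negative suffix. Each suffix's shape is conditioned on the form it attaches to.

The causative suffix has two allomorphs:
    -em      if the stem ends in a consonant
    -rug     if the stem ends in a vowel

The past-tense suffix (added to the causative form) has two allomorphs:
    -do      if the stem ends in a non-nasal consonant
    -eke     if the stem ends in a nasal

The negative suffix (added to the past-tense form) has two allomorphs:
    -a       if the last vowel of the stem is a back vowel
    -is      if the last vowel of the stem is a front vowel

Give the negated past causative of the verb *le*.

lerugdoa

*le* — final sound /e/ (a vowel) → -rug → *lerug*.
The causative form *lerug*: final consonant = /g/, non-nasal → -do → *lerugdo*.
The past-tense form *lerugdo*: last vowel = /o/, a back vowel → -a → *lerugdoa*.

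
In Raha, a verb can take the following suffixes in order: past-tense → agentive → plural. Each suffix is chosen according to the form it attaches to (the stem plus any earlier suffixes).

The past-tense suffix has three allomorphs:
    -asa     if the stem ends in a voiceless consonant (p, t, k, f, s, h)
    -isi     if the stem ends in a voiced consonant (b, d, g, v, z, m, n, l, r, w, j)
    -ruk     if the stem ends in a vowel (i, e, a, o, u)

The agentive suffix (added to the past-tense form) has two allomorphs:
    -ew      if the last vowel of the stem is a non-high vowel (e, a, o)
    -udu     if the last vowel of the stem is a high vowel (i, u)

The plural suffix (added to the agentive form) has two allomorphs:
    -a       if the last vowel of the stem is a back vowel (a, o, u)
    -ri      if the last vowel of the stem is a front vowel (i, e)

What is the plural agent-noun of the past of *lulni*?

lulnirukudua

Since the final sound of *lulni* is /i/ (a vowel), it takes -ruk, giving *lulniruk*.
Since the last vowel of the past-tense form *lulniruk* is /u/ (a high vowel), it takes -udu, giving *lulnirukudu*.
Since the last vowel of the agentive form *lulnirukudu* is /u/ (a back vowel), it takes -a, giving *lulnirukudua*.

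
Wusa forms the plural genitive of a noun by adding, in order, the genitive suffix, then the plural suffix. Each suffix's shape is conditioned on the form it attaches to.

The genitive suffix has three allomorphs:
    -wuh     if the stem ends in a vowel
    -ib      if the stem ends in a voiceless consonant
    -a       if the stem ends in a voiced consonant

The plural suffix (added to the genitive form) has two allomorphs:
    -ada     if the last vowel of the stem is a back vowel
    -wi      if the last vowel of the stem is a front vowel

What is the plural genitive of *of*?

*of*: final sound = /f/, a voiceless consonant → -ib → *ofib*.
The last vowel of the genitive form *ofib* is /i/, which is a front vowel, so the plural suffix is -wi, giving *ofibwi*.

ofibwi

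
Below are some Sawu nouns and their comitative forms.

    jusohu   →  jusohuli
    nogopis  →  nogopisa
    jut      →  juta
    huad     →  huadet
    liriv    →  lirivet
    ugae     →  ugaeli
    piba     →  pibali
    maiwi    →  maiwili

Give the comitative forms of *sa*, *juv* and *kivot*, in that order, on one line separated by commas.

The alternation tracks the final sound of the stem — -a when the stem ends in a voiceless consonant (*nogopis*, *jut*); -et when the stem ends in a voiced consonant (*huad*, *liriv*); -li when the stem ends in a vowel (*jusohu*, *ugae*, *piba*, *maiwi*).
Since the final sound of *sa* is /a/ (a vowel), it takes -li, giving *sali*.
The final sound of *juv* is /v/, which is a voiced consonant, so the suffix is -et, giving *juvet*.
Since the final sound of *kivot* is /t/ (a voiceless consonant), it takes -a, giving *kivota*.

sali, juvet, kivota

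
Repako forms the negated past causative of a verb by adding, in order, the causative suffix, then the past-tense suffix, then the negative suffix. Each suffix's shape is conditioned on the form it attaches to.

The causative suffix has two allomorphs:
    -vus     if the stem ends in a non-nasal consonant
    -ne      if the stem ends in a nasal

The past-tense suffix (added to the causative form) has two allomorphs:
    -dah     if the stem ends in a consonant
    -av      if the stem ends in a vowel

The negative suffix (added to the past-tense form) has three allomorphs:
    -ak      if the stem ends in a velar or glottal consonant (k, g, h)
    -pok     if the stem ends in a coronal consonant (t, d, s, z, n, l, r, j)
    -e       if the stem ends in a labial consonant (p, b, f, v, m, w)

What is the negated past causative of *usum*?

usumneave

Since the final consonant of *usum* is /m/ (a nasal), it takes -ne, giving *usumne*.
The causative form *usumne*: final sound = /e/, a vowel → -av → *usumneav*.
The final consonant of the past-tense form *usumneav* is /v/, which is labial, so the negative suffix is -e, giving *usumneave*.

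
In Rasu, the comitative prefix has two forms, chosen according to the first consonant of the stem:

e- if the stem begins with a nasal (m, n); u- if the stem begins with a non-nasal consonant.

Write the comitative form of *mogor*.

emogor

*mogor* — first consonant /m/ (a nasal) → e- → *emogor*.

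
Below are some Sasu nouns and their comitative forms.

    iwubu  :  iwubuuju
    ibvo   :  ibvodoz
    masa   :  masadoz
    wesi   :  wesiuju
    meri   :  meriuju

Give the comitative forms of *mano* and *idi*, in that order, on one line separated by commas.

The pattern is height harmony: -uju when the last vowel of the stem is a high vowel (*iwubu*, *wesi*, *meri*); -doz when the last vowel of the stem is a non-high vowel (*ibvo*, *masa*).
Since the last vowel of *mano* is /o/ (a non-high vowel), it takes -doz, giving *manodoz*.
Since the last vowel of *idi* is /i/ (a high vowel), it takes -uju, giving *idiuju*.

manodoz, idiuju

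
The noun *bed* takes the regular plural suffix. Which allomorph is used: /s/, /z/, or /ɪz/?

/z/

The stem *bed* ends in a voiced non-sibilant sound.
The plural suffix surfaces as /ɪz/ after sibilants, /s/ after other voiceless consonants, and /z/ after other voiced sounds.
So the plural -s on *bed* is pronounced /z/.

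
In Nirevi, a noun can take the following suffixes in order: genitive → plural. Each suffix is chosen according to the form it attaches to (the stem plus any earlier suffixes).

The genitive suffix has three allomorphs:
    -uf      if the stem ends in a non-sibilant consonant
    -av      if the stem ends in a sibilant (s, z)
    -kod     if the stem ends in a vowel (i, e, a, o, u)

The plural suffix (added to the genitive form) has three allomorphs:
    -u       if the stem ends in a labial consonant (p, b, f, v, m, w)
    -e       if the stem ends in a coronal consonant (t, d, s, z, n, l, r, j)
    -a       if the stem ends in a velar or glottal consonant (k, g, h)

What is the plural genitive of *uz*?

uzavu

Since the final sound of *uz* is /z/ (a sibilant), it takes -av, giving *uzav*.
The final consonant of the genitive form *uzav* is /v/, which is labial, so the plural suffix is -u, giving *uzavu*.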